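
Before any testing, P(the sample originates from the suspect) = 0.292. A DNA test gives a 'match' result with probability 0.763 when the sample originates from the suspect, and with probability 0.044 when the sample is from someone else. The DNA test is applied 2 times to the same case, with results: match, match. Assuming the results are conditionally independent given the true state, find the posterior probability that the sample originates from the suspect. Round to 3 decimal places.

Let H be the event that the sample originates from the suspect; start with P(H) = 0.292. P('match'|H) = 0.763, P('match'|¬H) = 0.044.
Update on result 1 ('match'): P(H) ← 0.763·0.2920 / (0.763·0.2920 + 0.044·0.7080) = 0.22280/0.25395 = 0.8773.
Update on result 2 ('match'): P(H) ← 0.763·0.8773 / (0.763·0.8773 + 0.044·0.1227) = 0.66940/0.67480 = 0.9920.

Posterior P(H) ≈ 0.992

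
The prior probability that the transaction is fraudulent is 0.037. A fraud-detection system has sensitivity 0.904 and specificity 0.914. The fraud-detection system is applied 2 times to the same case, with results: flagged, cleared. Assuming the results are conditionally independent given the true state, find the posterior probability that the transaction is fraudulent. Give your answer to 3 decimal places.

Posterior P(H) ≈ 0.041

Let H be the event that the transaction is fraudulent; start with P(H) = 0.037. P('flagged'|H) = 0.904, P('flagged'|¬H) = 0.086.
Update on result 1 ('flagged'): P(H) ← 0.904·0.0370 / (0.904·0.0370 + 0.086·0.9630) = 0.033448/0.11627 = 0.2877.
Update on result 2 ('cleared'): P(H) ← 0.096·0.2877 / (0.096·0.2877 + 0.914·0.7123) = 0.027618/0.67867 = 0.0407.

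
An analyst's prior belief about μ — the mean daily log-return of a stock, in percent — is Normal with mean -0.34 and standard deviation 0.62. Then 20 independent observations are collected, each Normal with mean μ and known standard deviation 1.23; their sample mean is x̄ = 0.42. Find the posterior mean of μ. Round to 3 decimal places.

Posterior mean ≈ 0.295

With known σ, the Normal prior is conjugate. Weight on the data is w = (n/σ²)/(n/σ² + 1/τ₀²) = 13.2196/(13.2196+2.60146) = 0.83557.
Posterior mean = w·x̄ + (1−w)·μ₀ = 0.83557·0.42 + 0.16443·-0.34 = 0.295.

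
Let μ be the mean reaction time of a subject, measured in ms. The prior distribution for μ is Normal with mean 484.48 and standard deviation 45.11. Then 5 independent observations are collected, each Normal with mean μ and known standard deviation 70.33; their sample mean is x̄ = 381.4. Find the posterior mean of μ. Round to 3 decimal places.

Prior precision 1/τ₀² = 1/45.11² = 0.00049142; data precision n/σ² = 5/70.33² = 0.00101085.
Posterior precision = 0.00049142 + 0.00101085 = 0.00150228.
Posterior mean = (0.00049142·484.48 + 0.00101085·381.4) / 0.00150228 = 415.119.

Posterior mean ≈ 415.119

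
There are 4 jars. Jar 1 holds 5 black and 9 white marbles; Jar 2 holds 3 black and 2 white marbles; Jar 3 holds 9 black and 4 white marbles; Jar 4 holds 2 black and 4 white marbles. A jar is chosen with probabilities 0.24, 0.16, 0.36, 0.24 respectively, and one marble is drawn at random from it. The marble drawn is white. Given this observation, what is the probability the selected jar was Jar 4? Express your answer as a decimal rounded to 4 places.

Posterior probability ≈ 0.3272

Tabulate prior·likelihood by source: [1] prior 0.24, lik 0.6429, product 0.1543; [2] prior 0.16, lik 0.4, product 0.06400; [3] prior 0.36, lik 0.3077, product 0.1108; [4] prior 0.24, lik 0.6667, product 0.1600.
Normalizing constant = 0.48905; the posterior for Jar 4 is its product over the sum, 0.1600/0.48905 = 0.3272.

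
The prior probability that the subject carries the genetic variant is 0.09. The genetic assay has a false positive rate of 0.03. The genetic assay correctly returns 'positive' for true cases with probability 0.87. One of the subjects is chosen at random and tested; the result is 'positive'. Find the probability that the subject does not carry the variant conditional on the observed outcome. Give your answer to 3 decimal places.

P(¬H | E) ≈ 0.259

Let H be the event that the subject carries the genetic variant. P(H) = 0.09, so P(¬H) = 0.91. With E the 'positive' result, P(E|H) = 0.87 and P(E|¬H) = 0.03.
P(E) = 0.87·0.09 + 0.03·0.91 = 0.078300 + 0.027300 = 0.10560.
By Bayes' theorem, P(H|E) = 0.078300 / 0.10560 = 0.741. Hence P(¬H|E) = 1 − 0.741 = 0.259.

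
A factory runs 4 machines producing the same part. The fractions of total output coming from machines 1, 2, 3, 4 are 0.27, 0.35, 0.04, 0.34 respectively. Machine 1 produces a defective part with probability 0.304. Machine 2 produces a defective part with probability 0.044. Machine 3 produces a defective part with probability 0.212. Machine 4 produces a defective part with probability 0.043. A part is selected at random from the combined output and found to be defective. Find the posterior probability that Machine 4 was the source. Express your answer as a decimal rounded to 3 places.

P(defective|M1) = 0.304; P(defective|M2) = 0.044; P(defective|M3) = 0.212; P(defective|M4) = 0.043.
Prior × likelihood for each source: 0.27·0.304=0.08208, 0.35·0.044=0.01540, 0.04·0.212=0.008480, 0.34·0.043=0.01462. Summing gives P(defective) = 0.12058.
P(Machine 4 | defective) = 0.01462 / 0.12058 = 0.121.

Posterior probability ≈ 0.121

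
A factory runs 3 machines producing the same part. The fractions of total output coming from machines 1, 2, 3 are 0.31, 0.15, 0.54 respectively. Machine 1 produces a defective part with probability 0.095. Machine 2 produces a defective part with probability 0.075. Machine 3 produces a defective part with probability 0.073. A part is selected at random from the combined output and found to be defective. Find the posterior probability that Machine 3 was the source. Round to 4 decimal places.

Posterior probability ≈ 0.4920

Tabulate prior·likelihood by source: [1] prior 0.31, lik 0.095, product 0.02945; [2] prior 0.15, lik 0.075, product 0.01125; [3] prior 0.54, lik 0.073, product 0.03942.
Normalizing constant = 0.080120; the posterior for Machine 3 is its product over the sum, 0.03942/0.080120 = 0.4920.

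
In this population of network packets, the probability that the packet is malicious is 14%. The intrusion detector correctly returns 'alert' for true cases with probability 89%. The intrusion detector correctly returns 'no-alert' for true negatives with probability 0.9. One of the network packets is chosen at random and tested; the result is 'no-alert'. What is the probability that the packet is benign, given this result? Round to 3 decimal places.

P(¬H | E) ≈ 0.980

Write H for 'the packet is malicious'. Prior odds H:¬H = 0.14/0.86 = 0.16279. For the 'no-alert' outcome, the likelihood ratio is 0.11/0.9 = 0.12222.
Posterior odds = 0.16279 × 0.12222 = 0.019897, so P(H|E) = 0.019897/(1+0.019897) = 0.020. Then P(¬H|E) = 1 − 0.020 = 0.980.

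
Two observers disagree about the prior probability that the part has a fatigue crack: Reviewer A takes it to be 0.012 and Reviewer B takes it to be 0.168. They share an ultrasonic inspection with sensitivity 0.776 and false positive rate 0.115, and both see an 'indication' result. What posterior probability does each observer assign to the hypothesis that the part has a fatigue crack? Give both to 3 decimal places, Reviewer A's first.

The likelihood ratio for an 'indication' result is 0.776/0.115 = 6.7478.
Reviewer A: prior odds 0.012/0.988 = 0.012146; posterior odds 0.081957; posterior probability 0.076.
Reviewer B: prior odds 0.168/0.832 = 0.20192; posterior odds 1.3625; posterior probability 0.577.

Reviewer A: 0.076; Reviewer B: 0.577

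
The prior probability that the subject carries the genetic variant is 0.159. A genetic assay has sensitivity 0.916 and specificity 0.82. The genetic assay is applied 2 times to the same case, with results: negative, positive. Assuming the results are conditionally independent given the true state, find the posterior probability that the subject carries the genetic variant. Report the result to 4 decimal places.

Posterior P(H) ≈ 0.0897

With H the event that the subject carries the genetic variant, the joint likelihood of the observed sequence is P(data|H) = 0.084·0.916 = 0.076944 and P(data|¬H) = 0.82·0.18 = 0.14760.
Bayes: P(H|data) = 0.159·0.076944 / (0.159·0.076944 + 0.841·0.14760) = 0.012234/0.13637 = 0.0897.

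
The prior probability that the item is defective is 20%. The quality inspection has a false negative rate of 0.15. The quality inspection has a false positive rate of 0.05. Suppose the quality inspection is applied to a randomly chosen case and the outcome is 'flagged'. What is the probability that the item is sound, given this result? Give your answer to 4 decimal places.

Let H be the event that the item is defective. P(H) = 0.2, so P(¬H) = 0.8. With E the 'flagged' result, P(E|H) = 0.85 and P(E|¬H) = 0.05.
P(E) = 0.85·0.2 + 0.05·0.8 = 0.17000 + 0.040000 = 0.21000.
By Bayes' theorem, P(H|E) = 0.17000 / 0.21000 = 0.8095. Hence P(¬H|E) = 1 − 0.8095 = 0.1905.

P(¬H | E) ≈ 0.1905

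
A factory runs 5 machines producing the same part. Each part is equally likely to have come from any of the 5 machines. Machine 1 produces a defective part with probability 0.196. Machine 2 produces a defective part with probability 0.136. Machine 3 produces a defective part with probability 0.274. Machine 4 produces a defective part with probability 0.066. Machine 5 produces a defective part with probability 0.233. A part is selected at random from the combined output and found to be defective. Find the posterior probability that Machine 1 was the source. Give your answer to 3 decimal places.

Tabulate prior·likelihood by source: [1] prior 0.2, lik 0.196, product 0.03920; [2] prior 0.2, lik 0.136, product 0.02720; [3] prior 0.2, lik 0.274, product 0.05480; [4] prior 0.2, lik 0.066, product 0.01320; [5] prior 0.2, lik 0.233, product 0.04660.
Normalizing constant = 0.18100; the posterior for Machine 1 is its product over the sum, 0.03920/0.18100 = 0.217.

Posterior probability ≈ 0.217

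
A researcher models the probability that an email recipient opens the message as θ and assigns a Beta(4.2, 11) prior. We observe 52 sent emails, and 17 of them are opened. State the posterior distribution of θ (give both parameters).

Posterior: Beta(21.2, 46)

Observing 17 successes and 35 failures updates Beta(4.2, 11) by adding the success and failure counts to the two shape parameters: α = 4.2+17 = 21.2, β = 11+35 = 46.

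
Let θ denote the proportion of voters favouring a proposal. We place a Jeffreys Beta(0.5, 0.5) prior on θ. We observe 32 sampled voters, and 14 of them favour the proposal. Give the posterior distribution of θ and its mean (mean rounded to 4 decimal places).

The binomial likelihood is conjugate to the Beta prior: with 14 successes and 18 failures, the posterior is Beta(0.5+14, 0.5+18) = Beta(14.5, 18.5).
Posterior mean = α/(α+β) = 14.5/33 = 0.4394.

Posterior: Beta(14.5, 18.5); mean ≈ 0.4394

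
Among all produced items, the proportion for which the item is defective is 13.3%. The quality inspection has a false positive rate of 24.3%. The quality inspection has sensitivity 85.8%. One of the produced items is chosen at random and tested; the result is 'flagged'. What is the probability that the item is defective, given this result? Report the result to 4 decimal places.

Let H be the event that the item is defective. P(H) = 0.133, so P(¬H) = 0.867. With E the 'flagged' result, P(E|H) = 0.858 and P(E|¬H) = 0.243.
P(E) = 0.858·0.133 + 0.243·0.867 = 0.11411 + 0.21068 = 0.32480.
By Bayes' theorem, P(H|E) = 0.11411 / 0.32480 = 0.3513.

P(H | E) ≈ 0.3513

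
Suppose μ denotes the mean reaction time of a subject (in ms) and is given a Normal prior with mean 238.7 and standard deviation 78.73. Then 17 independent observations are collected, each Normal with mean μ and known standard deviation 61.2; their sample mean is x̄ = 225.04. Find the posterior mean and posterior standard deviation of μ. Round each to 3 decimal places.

Posterior mean ≈ 225.509; posterior SD ≈ 14.586

With known σ, the Normal prior is conjugate. Weight on the data is w = (n/σ²)/(n/σ² + 1/τ₀²) = 0.00453885/(0.00453885+0.00016133) = 0.96568.
Posterior mean = w·x̄ + (1−w)·μ₀ = 0.96568·225.04 + 0.034325·238.7 = 225.509. Posterior variance = 1/(0.00453885+0.00016133) = 212.758, so SD = 14.586.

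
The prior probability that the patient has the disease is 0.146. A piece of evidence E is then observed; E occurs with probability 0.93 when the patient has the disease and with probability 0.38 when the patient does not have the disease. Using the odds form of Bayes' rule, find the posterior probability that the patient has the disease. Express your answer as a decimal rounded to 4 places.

Posterior probability ≈ 0.2950

Prior odds = 0.146/(1−0.146) = 0.17096. In log-odds, ln(0.17096) = -1.7663.
Add log likelihood ratio: ln(2.4474) = 0.89501.
Posterior log-odds = -0.87131, so posterior odds = exp(-0.87131) = 0.41840. Converting, P(H|E) = 0.41840/1.4184 = 0.2950.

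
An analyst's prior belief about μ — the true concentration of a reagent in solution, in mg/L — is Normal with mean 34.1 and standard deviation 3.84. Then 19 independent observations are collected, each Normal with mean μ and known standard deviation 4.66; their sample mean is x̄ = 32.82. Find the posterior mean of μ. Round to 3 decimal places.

Posterior mean ≈ 32.912

Prior precision 1/τ₀² = 1/3.84² = 0.0678168; data precision n/σ² = 19/4.66² = 0.874947.
Posterior precision = 0.0678168 + 0.874947 = 0.942764.
Posterior mean = (0.0678168·34.1 + 0.874947·32.82) / 0.942764 = 32.912.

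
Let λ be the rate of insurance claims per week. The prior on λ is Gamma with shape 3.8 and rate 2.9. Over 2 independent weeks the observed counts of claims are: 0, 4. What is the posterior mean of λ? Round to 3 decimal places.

Total count ∑xᵢ = 4 over n = 2 weeks.
Gamma is conjugate to the Poisson likelihood: posterior is Gamma(shape = 3.8+4 = 7.8, rate = 2.9+2 = 4.9).
Posterior mean = shape/rate = 7.8/4.9 = 1.592.

Posterior mean ≈ 1.592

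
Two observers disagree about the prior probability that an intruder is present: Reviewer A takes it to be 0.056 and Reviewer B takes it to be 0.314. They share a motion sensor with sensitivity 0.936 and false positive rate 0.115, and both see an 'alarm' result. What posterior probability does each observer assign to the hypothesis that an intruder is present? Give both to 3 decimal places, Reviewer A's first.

Reviewer A: 0.326; Reviewer B: 0.788

P('+'|H) = 0.936, P('+'|¬H) = 0.115.
Reviewer A: numerator 0.936·0.056 = 0.052416; evidence = 0.052416+0.115·0.944 = 0.16098; posterior = 0.326.
Reviewer B: numerator 0.936·0.314 = 0.29390; evidence = 0.29390+0.115·0.686 = 0.37279; posterior = 0.788.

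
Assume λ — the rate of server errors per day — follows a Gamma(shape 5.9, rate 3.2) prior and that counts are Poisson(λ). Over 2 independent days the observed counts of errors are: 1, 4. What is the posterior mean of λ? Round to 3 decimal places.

Posterior mean ≈ 2.096

Total count ∑xᵢ = 5 over n = 2 days.
Gamma is conjugate to the Poisson likelihood: posterior is Gamma(shape = 5.9+5 = 10.9, rate = 3.2+2 = 5.2).
E[λ | data] = 10.9/5.2 = 2.096.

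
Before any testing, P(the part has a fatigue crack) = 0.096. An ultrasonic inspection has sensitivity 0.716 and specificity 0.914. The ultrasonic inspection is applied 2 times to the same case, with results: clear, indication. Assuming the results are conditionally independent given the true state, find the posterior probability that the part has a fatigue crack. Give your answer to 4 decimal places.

Posterior P(H) ≈ 0.2155

With H the event that the part has a fatigue crack, the joint likelihood of the observed sequence is P(data|H) = 0.284·0.716 = 0.20334 and P(data|¬H) = 0.914·0.086 = 0.078604.
Bayes: P(H|data) = 0.096·0.20334 / (0.096·0.20334 + 0.904·0.078604) = 0.019521/0.090579 = 0.2155.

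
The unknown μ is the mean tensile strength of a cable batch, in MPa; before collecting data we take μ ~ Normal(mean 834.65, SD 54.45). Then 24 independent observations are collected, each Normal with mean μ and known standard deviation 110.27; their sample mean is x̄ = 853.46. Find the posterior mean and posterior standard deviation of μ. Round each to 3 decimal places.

Posterior mean ≈ 850.715; posterior SD ≈ 20.801

With known σ, the Normal prior is conjugate. Weight on the data is w = (n/σ²)/(n/σ² + 1/τ₀²) = 0.00197377/(0.00197377+0.00033729) = 0.85405.
Posterior mean = w·x̄ + (1−w)·μ₀ = 0.85405·853.46 + 0.14595·834.65 = 850.715. Posterior variance = 1/(0.00197377+0.00033729) = 432.702, so SD = 20.801.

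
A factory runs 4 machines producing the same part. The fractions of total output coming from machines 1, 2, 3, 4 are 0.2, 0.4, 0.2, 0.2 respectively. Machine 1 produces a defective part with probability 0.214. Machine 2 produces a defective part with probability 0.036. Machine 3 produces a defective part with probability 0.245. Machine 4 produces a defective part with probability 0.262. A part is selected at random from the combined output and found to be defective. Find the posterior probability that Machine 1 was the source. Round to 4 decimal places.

P(defective|M1) = 0.214; P(defective|M2) = 0.036; P(defective|M3) = 0.245; P(defective|M4) = 0.262.
Prior × likelihood for each source: 0.2·0.214=0.04280, 0.4·0.036=0.01440, 0.2·0.245=0.04900, 0.2·0.262=0.05240. Summing gives P(defective) = 0.15860.
P(Machine 1 | defective) = 0.04280 / 0.15860 = 0.2699.

Posterior probability ≈ 0.2699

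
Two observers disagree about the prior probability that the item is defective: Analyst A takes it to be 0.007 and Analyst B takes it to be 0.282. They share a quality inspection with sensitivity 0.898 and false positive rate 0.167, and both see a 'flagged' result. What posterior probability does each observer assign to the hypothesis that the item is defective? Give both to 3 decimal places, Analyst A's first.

Analyst A: 0.037; Analyst B: 0.679

The likelihood ratio for a 'flagged' result is 0.898/0.167 = 5.3772.
Analyst A: prior odds 0.007/0.993 = 0.0070493; posterior odds 0.037906; posterior probability 0.037.
Analyst B: prior odds 0.282/0.718 = 0.39276; posterior odds 2.1120; posterior probability 0.679.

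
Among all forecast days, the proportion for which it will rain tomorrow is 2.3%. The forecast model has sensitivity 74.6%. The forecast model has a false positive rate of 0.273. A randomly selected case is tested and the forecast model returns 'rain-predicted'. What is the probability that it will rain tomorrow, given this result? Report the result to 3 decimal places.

P(H | E) ≈ 0.060

Let H be the event that it will rain tomorrow. P(H) = 0.023, so P(¬H) = 0.977. With E the 'rain-predicted' result, P(E|H) = 0.746 and P(E|¬H) = 0.273.
P(E) = 0.746·0.023 + 0.273·0.977 = 0.017158 + 0.26672 = 0.28388.
By Bayes' theorem, P(H|E) = 0.017158 / 0.28388 = 0.060.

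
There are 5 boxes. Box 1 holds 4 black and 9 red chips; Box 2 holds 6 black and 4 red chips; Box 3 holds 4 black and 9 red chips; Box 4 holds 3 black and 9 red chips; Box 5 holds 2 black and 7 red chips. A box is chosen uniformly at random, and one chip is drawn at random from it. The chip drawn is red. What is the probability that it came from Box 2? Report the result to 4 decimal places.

Tabulate prior·likelihood by source: [1] prior 0.2, lik 0.6923, product 0.1385; [2] prior 0.2, lik 0.4, product 0.08000; [3] prior 0.2, lik 0.6923, product 0.1385; [4] prior 0.2, lik 0.75, product 0.1500; [5] prior 0.2, lik 0.7778, product 0.1556.
Normalizing constant = 0.66248; the posterior for Box 2 is its product over the sum, 0.08000/0.66248 = 0.1208.

Posterior probability ≈ 0.1208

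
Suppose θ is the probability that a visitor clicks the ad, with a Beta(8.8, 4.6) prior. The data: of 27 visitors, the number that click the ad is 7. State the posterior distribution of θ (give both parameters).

Posterior: Beta(15.8, 24.6)

Observing 7 successes and 20 failures updates Beta(8.8, 4.6) by adding the success and failure counts to the two shape parameters: α = 8.8+7 = 15.8, β = 4.6+20 = 24.6.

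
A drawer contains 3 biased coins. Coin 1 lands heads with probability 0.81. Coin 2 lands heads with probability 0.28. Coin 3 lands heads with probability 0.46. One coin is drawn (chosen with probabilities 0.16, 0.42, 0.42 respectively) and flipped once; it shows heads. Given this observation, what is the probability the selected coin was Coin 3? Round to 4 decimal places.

Posterior probability ≈ 0.4387

Tabulate prior·likelihood by source: [1] prior 0.16, lik 0.81, product 0.1296; [2] prior 0.42, lik 0.28, product 0.1176; [3] prior 0.42, lik 0.46, product 0.1932.
Normalizing constant = 0.44040; the posterior for Coin 3 is its product over the sum, 0.1932/0.44040 = 0.4387.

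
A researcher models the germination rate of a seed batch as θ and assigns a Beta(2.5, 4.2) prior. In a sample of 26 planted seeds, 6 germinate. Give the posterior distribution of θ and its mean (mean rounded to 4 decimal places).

The binomial likelihood is conjugate to the Beta prior: with 6 successes and 20 failures, the posterior is Beta(2.5+6, 4.2+20) = Beta(8.5, 24.2).
Posterior mean = α/(α+β) = 8.5/32.7 = 0.2599.

Posterior: Beta(8.5, 24.2); mean ≈ 0.2599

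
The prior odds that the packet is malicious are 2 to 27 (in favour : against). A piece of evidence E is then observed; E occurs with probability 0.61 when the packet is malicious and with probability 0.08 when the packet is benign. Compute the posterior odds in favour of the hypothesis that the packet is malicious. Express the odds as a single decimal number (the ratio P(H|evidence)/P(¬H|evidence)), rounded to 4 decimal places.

Prior odds = 2/27 = 0.074074. In log-odds, ln(0.074074) = -2.6027.
Add log likelihood ratio: ln(7.6250) = 2.0314.
Posterior log-odds = -0.57126, so posterior odds = exp(-0.57126) = 0.56481.

Posterior odds ≈ 0.5648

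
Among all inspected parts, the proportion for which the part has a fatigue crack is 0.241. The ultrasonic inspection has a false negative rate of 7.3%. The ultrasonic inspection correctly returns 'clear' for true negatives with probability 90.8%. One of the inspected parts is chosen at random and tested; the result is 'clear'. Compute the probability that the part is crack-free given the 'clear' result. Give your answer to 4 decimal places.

Let H be the event that the part has a fatigue crack. P(H) = 0.241, so P(¬H) = 0.759. With E the 'clear' result, P(E|H) = 0.073 and P(E|¬H) = 0.908.
P(E) = 0.073·0.241 + 0.908·0.759 = 0.017593 + 0.68917 = 0.70676.
By Bayes' theorem, P(H|E) = 0.017593 / 0.70676 = 0.0249. Hence P(¬H|E) = 1 − 0.0249 = 0.9751.

P(¬H | E) ≈ 0.9751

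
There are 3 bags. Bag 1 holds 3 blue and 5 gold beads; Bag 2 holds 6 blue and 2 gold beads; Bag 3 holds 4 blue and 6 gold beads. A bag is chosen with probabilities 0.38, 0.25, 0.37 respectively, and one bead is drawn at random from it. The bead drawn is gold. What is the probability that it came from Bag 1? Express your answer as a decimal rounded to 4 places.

Tabulate prior·likelihood by source: [1] prior 0.38, lik 0.625, product 0.2375; [2] prior 0.25, lik 0.25, product 0.06250; [3] prior 0.37, lik 0.6, product 0.2220.
Normalizing constant = 0.52200; the posterior for Bag 1 is its product over the sum, 0.2375/0.52200 = 0.4550.

Posterior probability ≈ 0.4550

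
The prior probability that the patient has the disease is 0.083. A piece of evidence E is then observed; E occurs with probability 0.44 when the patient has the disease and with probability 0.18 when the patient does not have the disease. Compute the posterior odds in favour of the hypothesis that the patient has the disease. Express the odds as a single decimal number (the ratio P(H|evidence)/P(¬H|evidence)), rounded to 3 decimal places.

Prior odds = 0.083/(1−0.083) = 0.090513.
Likelihood ratio for E = 0.44/0.18 = 2.4444.
Posterior odds = prior odds × LR = 0.22125.

Posterior odds ≈ 0.221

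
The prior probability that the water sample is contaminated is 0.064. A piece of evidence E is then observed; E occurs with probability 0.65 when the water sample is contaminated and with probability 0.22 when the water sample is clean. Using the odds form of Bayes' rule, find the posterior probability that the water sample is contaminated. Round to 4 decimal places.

Prior odds = 0.064/(1−0.064) = 0.068376. In log-odds, ln(0.068376) = -2.6827.
Add log likelihood ratio: ln(2.9545) = 1.0833.
Posterior log-odds = -1.5994, so posterior odds = exp(-1.5994) = 0.20202. Converting, P(H|E) = 0.20202/1.2020 = 0.1681.

Posterior probability ≈ 0.1681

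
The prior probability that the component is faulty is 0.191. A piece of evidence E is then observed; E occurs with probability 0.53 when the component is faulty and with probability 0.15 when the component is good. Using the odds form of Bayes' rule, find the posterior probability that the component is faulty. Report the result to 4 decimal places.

Posterior probability ≈ 0.4548

Prior odds = 0.191/(1−0.191) = 0.23609.
Likelihood ratio for E = 0.53/0.15 = 3.5333.
Posterior odds = prior odds × LR = 0.83420.
Posterior probability = odds/(1+odds) = 0.83420/1.8342 = 0.4548.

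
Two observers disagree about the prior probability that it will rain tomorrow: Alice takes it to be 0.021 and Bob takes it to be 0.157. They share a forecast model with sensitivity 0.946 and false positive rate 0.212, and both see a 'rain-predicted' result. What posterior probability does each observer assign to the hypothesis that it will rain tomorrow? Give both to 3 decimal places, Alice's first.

Alice: 0.087; Bob: 0.454

The likelihood ratio for a 'rain-predicted' result is 0.946/0.212 = 4.4623.
Alice: prior odds 0.021/0.979 = 0.021450; posterior odds 0.095718; posterior probability 0.087.
Bob: prior odds 0.157/0.843 = 0.18624; posterior odds 0.83105; posterior probability 0.454.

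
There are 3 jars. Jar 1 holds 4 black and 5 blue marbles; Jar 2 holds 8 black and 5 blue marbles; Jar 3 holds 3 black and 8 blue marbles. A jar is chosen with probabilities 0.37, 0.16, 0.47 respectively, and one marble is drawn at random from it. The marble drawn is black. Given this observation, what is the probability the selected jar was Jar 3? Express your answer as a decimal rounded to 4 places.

P(black|Jar 1) = 0.4444; P(black|Jar 2) = 0.6154; P(black|Jar 3) = 0.2727.
Prior × likelihood for each source: 0.37·0.4444=0.1644, 0.16·0.6154=0.09846, 0.47·0.2727=0.1282. Summing gives P(black) = 0.39109.
P(Jar 3 | black) = 0.1282 / 0.39109 = 0.3278.

Posterior probability ≈ 0.3278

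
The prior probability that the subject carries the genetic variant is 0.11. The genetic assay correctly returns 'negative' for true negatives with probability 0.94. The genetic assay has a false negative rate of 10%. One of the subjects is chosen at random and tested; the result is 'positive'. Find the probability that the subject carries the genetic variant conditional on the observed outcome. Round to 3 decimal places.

Let H be the event that the subject carries the genetic variant. P(H) = 0.11, so P(¬H) = 0.89. With E the 'positive' result, P(E|H) = 0.9 and P(E|¬H) = 0.06.
P(E) = 0.9·0.11 + 0.06·0.89 = 0.099000 + 0.053400 = 0.15240.
By Bayes' theorem, P(H|E) = 0.099000 / 0.15240 = 0.650.

P(H | E) ≈ 0.650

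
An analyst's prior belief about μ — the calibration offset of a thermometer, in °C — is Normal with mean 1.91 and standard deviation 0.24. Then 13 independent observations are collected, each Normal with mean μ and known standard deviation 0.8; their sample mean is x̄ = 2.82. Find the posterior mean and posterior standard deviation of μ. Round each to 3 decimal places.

Posterior mean ≈ 2.401; posterior SD ≈ 0.163

With known σ, the Normal prior is conjugate. Weight on the data is w = (n/σ²)/(n/σ² + 1/τ₀²) = 20.3125/(20.3125+17.3611) = 0.53917.
Posterior mean = w·x̄ + (1−w)·μ₀ = 0.53917·2.82 + 0.46083·1.91 = 2.401. Posterior variance = 1/(20.3125+17.3611) = 0.0265438, so SD = 0.163.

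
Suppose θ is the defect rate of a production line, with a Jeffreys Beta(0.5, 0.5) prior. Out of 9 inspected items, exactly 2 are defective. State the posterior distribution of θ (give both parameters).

Posterior: Beta(2.5, 7.5)

Observing 2 successes and 7 failures updates Beta(0.5, 0.5) by adding the success and failure counts to the two shape parameters: α = 0.5+2 = 2.5, β = 0.5+7 = 7.5.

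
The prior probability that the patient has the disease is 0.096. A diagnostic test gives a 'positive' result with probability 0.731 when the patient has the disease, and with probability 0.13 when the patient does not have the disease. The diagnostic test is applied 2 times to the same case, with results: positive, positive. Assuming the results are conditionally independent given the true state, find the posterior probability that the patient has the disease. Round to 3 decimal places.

Let H be the event that the patient has the disease; start with P(H) = 0.096. P('positive'|H) = 0.731, P('positive'|¬H) = 0.13.
Update on result 1 ('positive'): P(H) ← 0.731·0.0960 / (0.731·0.0960 + 0.13·0.9040) = 0.070176/0.18770 = 0.3739.
Update on result 2 ('positive'): P(H) ← 0.731·0.3739 / (0.731·0.3739 + 0.13·0.6261) = 0.27331/0.35470 = 0.7705.

Posterior P(H) ≈ 0.771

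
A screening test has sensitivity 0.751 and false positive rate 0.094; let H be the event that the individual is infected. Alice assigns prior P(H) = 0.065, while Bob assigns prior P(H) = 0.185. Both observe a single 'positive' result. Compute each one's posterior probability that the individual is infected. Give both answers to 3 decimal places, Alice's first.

Alice: 0.357; Bob: 0.645

P('+'|H) = 0.751, P('+'|¬H) = 0.094.
Alice: numerator 0.751·0.065 = 0.048815; evidence = 0.048815+0.094·0.935 = 0.13671; posterior = 0.357.
Bob: numerator 0.751·0.185 = 0.13894; evidence = 0.13894+0.094·0.815 = 0.21554; posterior = 0.645.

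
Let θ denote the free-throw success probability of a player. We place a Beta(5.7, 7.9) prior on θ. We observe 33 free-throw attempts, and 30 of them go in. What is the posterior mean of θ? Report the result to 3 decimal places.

Posterior mean ≈ 0.766

Observing 30 successes and 3 failures updates Beta(5.7, 7.9) by adding the success and failure counts to the two shape parameters: α = 5.7+30 = 35.7, β = 7.9+3 = 10.9.
E[θ | data] = 35.7/(35.7+10.9) = 0.766.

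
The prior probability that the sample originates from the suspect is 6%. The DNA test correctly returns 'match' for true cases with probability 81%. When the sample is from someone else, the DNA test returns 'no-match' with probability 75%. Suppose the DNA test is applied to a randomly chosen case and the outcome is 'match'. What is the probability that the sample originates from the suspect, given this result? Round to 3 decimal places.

P(H | E) ≈ 0.171

Write H for 'the sample originates from the suspect'. Prior odds H:¬H = 0.06/0.94 = 0.063830. For the 'match' outcome, the likelihood ratio is 0.81/0.25 = 3.2400.
Posterior odds = 0.063830 × 3.2400 = 0.20681, so P(H|E) = 0.20681/(1+0.20681) = 0.171.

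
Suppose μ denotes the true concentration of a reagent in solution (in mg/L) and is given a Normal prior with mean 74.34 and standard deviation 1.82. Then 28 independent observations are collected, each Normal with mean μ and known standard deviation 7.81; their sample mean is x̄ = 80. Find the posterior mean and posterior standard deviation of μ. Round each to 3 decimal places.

Prior precision 1/τ₀² = 1/1.82² = 0.301896; data precision n/σ² = 28/7.81² = 0.459046.
Posterior precision = 0.301896 + 0.459046 = 0.760942, giving posterior SD = 1/√0.760942 = 1.146.
Posterior mean = (0.301896·74.34 + 0.459046·80) / 0.760942 = 77.754.

Posterior mean ≈ 77.754; posterior SD ≈ 1.146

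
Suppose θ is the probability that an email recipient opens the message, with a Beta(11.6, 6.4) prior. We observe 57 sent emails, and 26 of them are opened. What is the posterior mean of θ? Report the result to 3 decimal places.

The binomial likelihood is conjugate to the Beta prior: with 26 successes and 31 failures, the posterior is Beta(11.6+26, 6.4+31) = Beta(37.6, 37.4).
Posterior mean = α/(α+β) = 37.6/75 = 0.501.

Posterior mean ≈ 0.501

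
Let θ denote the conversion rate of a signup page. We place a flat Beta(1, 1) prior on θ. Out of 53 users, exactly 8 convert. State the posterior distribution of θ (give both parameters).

Posterior: Beta(9, 46)

Observing 8 successes and 45 failures updates Beta(1, 1) by adding the success and failure counts to the two shape parameters: α = 1+8 = 9, β = 1+45 = 46.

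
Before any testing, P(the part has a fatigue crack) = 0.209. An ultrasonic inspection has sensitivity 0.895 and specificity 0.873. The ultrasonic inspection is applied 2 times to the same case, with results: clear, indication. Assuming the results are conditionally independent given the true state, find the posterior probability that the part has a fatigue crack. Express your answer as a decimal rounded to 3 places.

Posterior P(H) ≈ 0.183

Let H be the event that the part has a fatigue crack; start with P(H) = 0.209. P('indication'|H) = 0.895, P('indication'|¬H) = 0.127.
Update on result 1 ('clear'): P(H) ← 0.105·0.2090 / (0.105·0.2090 + 0.873·0.7910) = 0.021945/0.71249 = 0.0308.
Update on result 2 ('indication'): P(H) ← 0.895·0.0308 / (0.895·0.0308 + 0.127·0.9692) = 0.027566/0.15065 = 0.1830.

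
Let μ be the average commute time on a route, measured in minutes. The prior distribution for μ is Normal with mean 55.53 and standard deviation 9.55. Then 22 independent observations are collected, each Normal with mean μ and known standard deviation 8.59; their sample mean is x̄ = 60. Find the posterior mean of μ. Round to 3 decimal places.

With known σ, the Normal prior is conjugate. Weight on the data is w = (n/σ²)/(n/σ² + 1/τ₀²) = 0.298151/(0.298151+0.0109646) = 0.96453.
Posterior mean = w·x̄ + (1−w)·μ₀ = 0.96453·60 + 0.035471·55.53 = 59.841.

Posterior mean ≈ 59.841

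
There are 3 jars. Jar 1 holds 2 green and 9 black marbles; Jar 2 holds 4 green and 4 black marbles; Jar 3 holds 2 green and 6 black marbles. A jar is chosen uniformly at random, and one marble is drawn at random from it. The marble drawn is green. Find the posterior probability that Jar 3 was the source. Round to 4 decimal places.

Posterior probability ≈ 0.2683

Tabulate prior·likelihood by source: [1] prior 0.333333, lik 0.1818, product 0.06061; [2] prior 0.333333, lik 0.5, product 0.1667; [3] prior 0.333333, lik 0.25, product 0.08333.
Normalizing constant = 0.31061; the posterior for Jar 3 is its product over the sum, 0.08333/0.31061 = 0.2683.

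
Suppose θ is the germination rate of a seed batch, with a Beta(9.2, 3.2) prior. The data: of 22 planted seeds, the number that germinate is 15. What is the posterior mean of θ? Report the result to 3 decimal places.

Posterior mean ≈ 0.703

The binomial likelihood is conjugate to the Beta prior: with 15 successes and 7 failures, the posterior is Beta(9.2+15, 3.2+7) = Beta(24.2, 10.2).
E[θ | data] = 24.2/(24.2+10.2) = 0.703.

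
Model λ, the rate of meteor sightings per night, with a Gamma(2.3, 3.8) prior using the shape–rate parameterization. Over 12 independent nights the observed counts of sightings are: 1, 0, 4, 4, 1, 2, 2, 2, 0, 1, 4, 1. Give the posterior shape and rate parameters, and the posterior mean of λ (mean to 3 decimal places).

Total count ∑xᵢ = 22 over n = 12 nights.
Gamma is conjugate to the Poisson likelihood: posterior is Gamma(shape = 2.3+22 = 24.3, rate = 3.8+12 = 15.8).
Posterior mean = shape/rate = 24.3/15.8 = 1.538.

Posterior: Gamma(shape=24.3, rate=15.8); mean ≈ 1.538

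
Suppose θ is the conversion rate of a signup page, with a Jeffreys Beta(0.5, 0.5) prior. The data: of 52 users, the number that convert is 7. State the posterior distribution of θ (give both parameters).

Posterior: Beta(7.5, 45.5)

The binomial likelihood is conjugate to the Beta prior: with 7 successes and 45 failures, the posterior is Beta(0.5+7, 0.5+45) = Beta(7.5, 45.5).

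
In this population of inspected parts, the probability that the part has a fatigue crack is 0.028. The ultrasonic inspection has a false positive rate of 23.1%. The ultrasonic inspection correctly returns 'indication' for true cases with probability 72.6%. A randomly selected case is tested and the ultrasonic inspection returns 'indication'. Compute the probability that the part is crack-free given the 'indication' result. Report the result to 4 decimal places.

P(¬H | E) ≈ 0.9170

Let H be the event that the part has a fatigue crack. P(H) = 0.028, so P(¬H) = 0.972. With E the 'indication' result, P(E|H) = 0.726 and P(E|¬H) = 0.231.
P(E) = 0.726·0.028 + 0.231·0.972 = 0.020328 + 0.22453 = 0.24486.
By Bayes' theorem, P(H|E) = 0.020328 / 0.24486 = 0.0830. Hence P(¬H|E) = 1 − 0.0830 = 0.9170.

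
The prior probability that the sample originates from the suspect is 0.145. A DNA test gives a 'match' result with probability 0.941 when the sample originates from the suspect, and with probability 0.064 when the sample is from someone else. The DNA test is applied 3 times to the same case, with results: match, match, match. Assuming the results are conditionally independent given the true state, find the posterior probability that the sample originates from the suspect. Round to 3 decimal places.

Posterior P(H) ≈ 0.998

Let H be the event that the sample originates from the suspect; start with P(H) = 0.145. P('match'|H) = 0.941, P('match'|¬H) = 0.064.
Update on result 1 ('match'): P(H) ← 0.941·0.1450 / (0.941·0.1450 + 0.064·0.8550) = 0.13644/0.19116 = 0.7138.
Update on result 2 ('match'): P(H) ← 0.941·0.7138 / (0.941·0.7138 + 0.064·0.2862) = 0.67164/0.68996 = 0.9734.
Update on result 3 ('match'): P(H) ← 0.941·0.9734 / (0.941·0.9734 + 0.064·0.0266) = 0.91601/0.91771 = 0.9981.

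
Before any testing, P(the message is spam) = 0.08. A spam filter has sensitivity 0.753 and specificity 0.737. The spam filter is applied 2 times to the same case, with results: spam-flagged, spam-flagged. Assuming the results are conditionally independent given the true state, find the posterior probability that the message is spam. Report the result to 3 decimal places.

With H the event that the message is spam, the joint likelihood of the observed sequence is P(data|H) = 0.753·0.753 = 0.56701 and P(data|¬H) = 0.263·0.263 = 0.069169.
Bayes: P(H|data) = 0.08·0.56701 / (0.08·0.56701 + 0.92·0.069169) = 0.045361/0.10900 = 0.4162.

Posterior P(H) ≈ 0.416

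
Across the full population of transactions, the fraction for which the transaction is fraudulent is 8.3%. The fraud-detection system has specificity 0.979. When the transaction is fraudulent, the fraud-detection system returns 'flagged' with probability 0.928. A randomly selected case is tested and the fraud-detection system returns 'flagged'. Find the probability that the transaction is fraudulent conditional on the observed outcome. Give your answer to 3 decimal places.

P(H | E) ≈ 0.800

Write H for 'the transaction is fraudulent'. Prior odds H:¬H = 0.083/0.917 = 0.090513. For the 'flagged' outcome, the likelihood ratio is 0.928/0.021 = 44.190.
Posterior odds = 0.090513 × 44.190 = 3.9998, so P(H|E) = 3.9998/(1+3.9998) = 0.800.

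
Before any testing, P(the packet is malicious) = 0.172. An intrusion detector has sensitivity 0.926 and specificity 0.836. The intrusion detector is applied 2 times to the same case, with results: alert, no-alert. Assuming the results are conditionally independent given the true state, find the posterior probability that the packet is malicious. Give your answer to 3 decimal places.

Let H be the event that the packet is malicious; start with P(H) = 0.172. P('alert'|H) = 0.926, P('alert'|¬H) = 0.164.
Update on result 1 ('alert'): P(H) ← 0.926·0.1720 / (0.926·0.1720 + 0.164·0.8280) = 0.15927/0.29506 = 0.5398.
Update on result 2 ('no-alert'): P(H) ← 0.074·0.5398 / (0.074·0.5398 + 0.836·0.4602) = 0.039944/0.42468 = 0.0941.

Posterior P(H) ≈ 0.094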